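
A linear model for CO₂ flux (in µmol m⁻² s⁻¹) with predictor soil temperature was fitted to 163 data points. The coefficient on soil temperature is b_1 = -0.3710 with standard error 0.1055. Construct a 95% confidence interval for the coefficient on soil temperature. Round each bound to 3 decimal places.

(-0.579, -0.163)

df = n − 2 = 163 − 2 = 161.
t* = t_{0.025, 161} = 1.974808.
Margin = t* × SE = 1.974808 × 0.1055 = 0.20834.
CI: -0.3710 ± 0.20834 → (-0.579, -0.163).
With 95% confidence, each one-unit increase in soil temperature is associated with a change of between -0.579 and -0.163 µmol m⁻² s⁻¹ in CO₂ flux.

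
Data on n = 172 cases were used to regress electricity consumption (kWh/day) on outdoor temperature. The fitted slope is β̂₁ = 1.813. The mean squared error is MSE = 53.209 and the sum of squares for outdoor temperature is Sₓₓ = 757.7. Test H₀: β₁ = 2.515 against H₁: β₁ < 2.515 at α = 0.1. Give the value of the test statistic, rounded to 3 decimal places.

t = -2.649

SE(β̂₁) = √(MSE/Sₓₓ) = √(53.209/757.7) = 0.264999.
t = (1.813 − 2.515) / 0.264999 = -2.649.
df = n − 2 = 170.
One-sided p ≈ 0.0044, which is < 0.1, so reject H₀.
There is evidence that the true slope on outdoor temperature is below 2.515 kWh/day per unit.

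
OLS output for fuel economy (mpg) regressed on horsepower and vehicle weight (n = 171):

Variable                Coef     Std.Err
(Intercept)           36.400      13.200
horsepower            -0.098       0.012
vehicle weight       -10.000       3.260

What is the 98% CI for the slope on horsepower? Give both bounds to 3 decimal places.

Read off: b = -0.098, SE = 0.012 for horsepower.
df = n − k − 1 = 171 − 2 − 1 = 168.
t* = t_{0.01, 168} = 2.348749.
Margin = t* × SE = 2.348749 × 0.012 = 0.02818.
CI: -0.098 ± 0.02818 → (-0.126, -0.070).

(-0.126, -0.070)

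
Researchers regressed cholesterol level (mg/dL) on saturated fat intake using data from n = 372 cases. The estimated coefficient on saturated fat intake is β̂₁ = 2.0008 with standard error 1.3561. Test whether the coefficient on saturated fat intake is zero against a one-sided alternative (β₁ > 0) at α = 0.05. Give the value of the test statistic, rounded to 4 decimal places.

H₀: β₁ = 0 vs H₁: β₁ > 0.
t = (β̂₁ − β₁⁰)/SE = 2.0008 / 1.3561 = 1.4754.
df = n − 2 = 372 − 2 = 370.
One-sided p ≈ 0.0705, which is ≥ 0.05, so fail to reject H₀.
The data do not give significant evidence that the true slope on saturated fat intake is positive.

t = 1.4754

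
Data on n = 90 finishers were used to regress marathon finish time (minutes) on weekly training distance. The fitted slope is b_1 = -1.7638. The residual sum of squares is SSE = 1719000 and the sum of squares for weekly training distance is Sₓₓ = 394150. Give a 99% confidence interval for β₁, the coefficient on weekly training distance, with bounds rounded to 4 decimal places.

MSE = SSE/(n − 2) = 1719000/88 = 19534.1.
SE(b_1) = √(MSE/Sₓₓ) = √(19534.1/394150) = 0.222621.
df = n − 2 = 88.
t* = t_{0.005, 88} = 2.632858.
Margin = t* × SE = 2.632858 × 0.222621 = 0.586129.
CI: -1.7638 ± 0.586129 → (-2.3499, -1.1777).
With 99% confidence, each one-unit increase in weekly training distance is associated with a change of between -2.3499 and -1.1777 minutes in marathon finish time.

(-2.3499, -1.1777)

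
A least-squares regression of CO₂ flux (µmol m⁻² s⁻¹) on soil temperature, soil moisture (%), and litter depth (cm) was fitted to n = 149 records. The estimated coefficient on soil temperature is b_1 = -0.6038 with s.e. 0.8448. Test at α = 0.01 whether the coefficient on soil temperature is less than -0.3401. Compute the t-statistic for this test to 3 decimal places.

t = -0.312

H₀: β₁ = -0.3401 vs H₁: β₁ < -0.3401.
t = (b_1 − β₁⁰)/SE = (-0.6038 − (-0.3401)) / 0.8448 = -0.312.
df = n − k − 1 = 149 − 3 − 1 = 145.
One-sided p ≈ 0.3777, which is ≥ 0.01, so fail to reject H₀.
The data do not give significant evidence that the true slope on soil temperature is below -0.3401 µmol m⁻² s⁻¹ per unit, holding the other predictors fixed.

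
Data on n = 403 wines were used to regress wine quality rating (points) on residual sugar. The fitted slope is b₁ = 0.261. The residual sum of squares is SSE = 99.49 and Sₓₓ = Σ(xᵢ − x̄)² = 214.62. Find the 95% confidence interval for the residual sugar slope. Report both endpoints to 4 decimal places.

MSE = SSE/(n − 2) = 99.49/401 = 0.248105.
SE(b₁) = √(MSE/Sₓₓ) = √(0.248105/214.62) = 0.0340003.
df = n − 2 = 401.
t* = t_{0.025, 401} = 1.965897.
Margin = t* × SE = 1.965897 × 0.0340003 = 0.066841.
CI: 0.261 ± 0.066841 → (0.1942, 0.3278).
With 95% confidence, each one-unit increase in residual sugar is associated with a change of between 0.1942 and 0.3278 points in wine quality rating.

(0.1942, 0.3278)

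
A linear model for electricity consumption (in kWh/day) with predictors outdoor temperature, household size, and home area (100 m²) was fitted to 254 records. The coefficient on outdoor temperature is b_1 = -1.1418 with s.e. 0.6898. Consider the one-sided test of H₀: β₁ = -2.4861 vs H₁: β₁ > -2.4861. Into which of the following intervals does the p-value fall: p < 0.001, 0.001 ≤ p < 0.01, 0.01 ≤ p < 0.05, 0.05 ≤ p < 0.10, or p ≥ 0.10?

0.01 ≤ p < 0.05

t = (-1.1418 − (-2.4861)) / 0.6898 = 1.949.
df = n − k − 1 = 254 − 3 − 1 = 250.
One-sided p = P(T_{250} > t) ≈ 0.0262.
So 0.01 ≤ p < 0.05.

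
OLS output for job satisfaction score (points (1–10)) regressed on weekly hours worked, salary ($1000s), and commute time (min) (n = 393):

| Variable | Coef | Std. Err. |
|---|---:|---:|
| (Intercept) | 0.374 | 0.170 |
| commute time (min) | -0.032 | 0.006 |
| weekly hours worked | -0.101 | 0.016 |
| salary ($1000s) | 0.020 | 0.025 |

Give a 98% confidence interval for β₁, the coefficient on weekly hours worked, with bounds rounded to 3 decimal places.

(-0.138, -0.064)

Read off: b = -0.101, SE = 0.016 for weekly hours worked.
df = n − k − 1 = 393 − 3 − 1 = 389.
t* = t_{0.01, 389} = 2.335972.
Margin = t* × SE = 2.335972 × 0.016 = 0.03738.
CI: -0.101 ± 0.03738 → (-0.138, -0.064).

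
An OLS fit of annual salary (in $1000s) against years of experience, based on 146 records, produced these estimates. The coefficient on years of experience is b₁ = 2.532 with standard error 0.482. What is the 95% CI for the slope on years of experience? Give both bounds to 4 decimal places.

(1.5793, 3.4847)

df = n − 2 = 146 − 2 = 144.
t* = t_{0.025, 144} = 1.976575.
Margin = t* × SE = 1.976575 × 0.482 = 0.952709.
CI: 2.532 ± 0.952709 → (1.5793, 3.4847).
With 95% confidence, each one-unit increase in years of experience is associated with a change of between 1.5793 and 3.4847 $1000s in annual salary.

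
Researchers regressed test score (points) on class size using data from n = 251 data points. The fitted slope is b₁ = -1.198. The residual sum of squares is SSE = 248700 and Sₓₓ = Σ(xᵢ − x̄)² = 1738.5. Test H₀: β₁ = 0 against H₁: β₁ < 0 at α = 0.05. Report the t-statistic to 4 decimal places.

MSE = SSE/(n − 2) = 248700/249 = 998.795.
SE(b₁) = √(MSE/Sₓₓ) = √(998.795/1738.5) = 0.757968.
t = -1.198 / 0.757968 = -1.5805.
df = n − 2 = 249.
One-sided p ≈ 0.0576, which is ≥ 0.05, so fail to reject H₀.
The data do not give significant evidence that the true slope on class size is negative.

t = -1.5805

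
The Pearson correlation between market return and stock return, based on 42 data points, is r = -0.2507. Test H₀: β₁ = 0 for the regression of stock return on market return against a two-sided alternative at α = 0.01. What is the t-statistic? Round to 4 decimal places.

t = -1.6379

t = r·√(n − 2)/√(1 − r²) = -0.2507·√40/√0.93715 = -1.6379.
df = n − 2 = 40.
Two-sided p ≈ 0.1093, which is ≥ 0.01, so fail to reject H₀.
The data do not give significant evidence of a linear association between market return and stock return.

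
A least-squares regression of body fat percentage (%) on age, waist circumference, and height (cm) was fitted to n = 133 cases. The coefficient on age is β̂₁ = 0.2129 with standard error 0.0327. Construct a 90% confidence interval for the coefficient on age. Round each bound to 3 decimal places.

(0.159, 0.267)

df = n − k − 1 = 133 − 3 − 1 = 129.
t* = t_{0.05, 129} = 1.656752.
Margin = t* × SE = 1.656752 × 0.0327 = 0.05418.
CI: 0.2129 ± 0.05418 → (0.159, 0.267).
With 90% confidence, each one-unit increase in age is associated with a change of between 0.159 and 0.267 % in body fat percentage, holding the other predictors fixed.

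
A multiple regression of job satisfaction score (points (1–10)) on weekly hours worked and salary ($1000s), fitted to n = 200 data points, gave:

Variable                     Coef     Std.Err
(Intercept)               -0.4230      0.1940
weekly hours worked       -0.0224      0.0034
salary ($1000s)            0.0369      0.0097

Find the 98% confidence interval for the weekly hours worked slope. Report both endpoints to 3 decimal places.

Read off: b = -0.0224, SE = 0.0034 for weekly hours worked.
df = n − k − 1 = 200 − 2 − 1 = 197.
t* = t_{0.01, 197} = 2.345425.
Margin = t* × SE = 2.345425 × 0.0034 = 0.00797.
CI: -0.0224 ± 0.00797 → (-0.030, -0.014).

(-0.030, -0.014)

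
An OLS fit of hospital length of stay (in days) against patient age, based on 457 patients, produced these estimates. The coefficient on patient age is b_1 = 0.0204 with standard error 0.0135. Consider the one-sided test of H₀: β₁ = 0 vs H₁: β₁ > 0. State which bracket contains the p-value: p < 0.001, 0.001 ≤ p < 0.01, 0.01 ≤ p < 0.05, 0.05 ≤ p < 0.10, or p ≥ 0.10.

t = 0.0204 / 0.0135 = 1.511.
df = n − 2 = 457 − 2 = 455.
One-sided p = P(T_{455} > t) ≈ 0.0657.
So 0.05 ≤ p < 0.10.

0.05 ≤ p < 0.10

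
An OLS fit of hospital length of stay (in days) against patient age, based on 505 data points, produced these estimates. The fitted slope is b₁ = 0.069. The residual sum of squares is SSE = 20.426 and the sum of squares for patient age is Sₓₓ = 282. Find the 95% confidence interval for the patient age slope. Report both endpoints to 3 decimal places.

MSE = SSE/(n − 2) = 20.426/503 = 0.0406083.
SE(b₁) = √(MSE/Sₓₓ) = √(0.0406083/282) = 0.0120001.
df = n − 2 = 503.
t* = t_{0.025, 503} = 1.964691.
Margin = t* × SE = 1.964691 × 0.0120001 = 0.02358.
CI: 0.069 ± 0.02358 → (0.045, 0.093).
With 95% confidence, each one-unit increase in patient age is associated with a change of between 0.045 and 0.093 days in hospital length of stay.

(0.045, 0.093)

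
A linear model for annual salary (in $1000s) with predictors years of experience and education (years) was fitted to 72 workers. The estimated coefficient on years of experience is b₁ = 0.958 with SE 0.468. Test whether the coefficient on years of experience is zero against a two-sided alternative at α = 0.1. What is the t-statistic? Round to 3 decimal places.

t = 2.047

H₀: β₁ = 0 vs H₁: β₁ ≠ 0.
t = (b₁ − β₁⁰)/SE = 0.958 / 0.468 = 2.047.
df = n − k − 1 = 72 − 2 − 1 = 69.
Two-sided p ≈ 0.0445, which is < 0.1, so reject H₀.
There is evidence that years of experience is associated with annual salary, holding the other predictors fixed.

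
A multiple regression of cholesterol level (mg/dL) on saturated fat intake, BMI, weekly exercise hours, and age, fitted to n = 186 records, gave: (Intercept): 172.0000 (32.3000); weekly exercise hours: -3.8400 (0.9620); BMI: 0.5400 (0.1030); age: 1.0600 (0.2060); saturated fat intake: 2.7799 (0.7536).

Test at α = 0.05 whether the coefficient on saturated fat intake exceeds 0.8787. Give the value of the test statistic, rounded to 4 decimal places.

t = 2.5228

Read off: b = 2.7799, SE = 0.7536 for saturated fat intake.
H₀: β₁ = 0.8787 vs H₁: β₁ > 0.8787.
t = (2.7799 − 0.8787) / 0.7536 = 2.5228.
df = n − k − 1 = 186 − 4 − 1 = 181.
One-sided p ≈ 0.0063, which is < 0.05, so reject H₀.
There is evidence that the true slope on saturated fat intake exceeds 0.8787 mg/dL per unit, holding the other predictors fixed.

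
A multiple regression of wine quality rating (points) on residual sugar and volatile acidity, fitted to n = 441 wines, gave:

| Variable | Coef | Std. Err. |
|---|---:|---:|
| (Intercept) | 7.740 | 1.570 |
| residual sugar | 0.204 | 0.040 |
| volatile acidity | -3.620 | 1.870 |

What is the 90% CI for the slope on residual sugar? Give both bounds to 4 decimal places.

(0.1381, 0.2699)

Read off: b = 0.204, SE = 0.040 for residual sugar.
df = n − k − 1 = 441 − 2 − 1 = 438.
t* = t_{0.05, 438} = 1.64834.
Margin = t* × SE = 1.64834 × 0.040 = 0.065934.
CI: 0.204 ± 0.065934 → (0.1381, 0.2699).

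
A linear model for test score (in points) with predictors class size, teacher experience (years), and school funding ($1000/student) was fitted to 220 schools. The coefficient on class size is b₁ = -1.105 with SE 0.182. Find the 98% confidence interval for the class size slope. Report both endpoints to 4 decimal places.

df = n − k − 1 = 220 − 3 − 1 = 216.
t* = t_{0.01, 216} = 2.343735.
Margin = t* × SE = 2.343735 × 0.182 = 0.426560.
CI: -1.105 ± 0.426560 → (-1.5316, -0.6784).
With 98% confidence, each one-unit increase in class size is associated with a change of between -1.5316 and -0.6784 points in test score, holding the other predictors fixed.

(-1.5316, -0.6784)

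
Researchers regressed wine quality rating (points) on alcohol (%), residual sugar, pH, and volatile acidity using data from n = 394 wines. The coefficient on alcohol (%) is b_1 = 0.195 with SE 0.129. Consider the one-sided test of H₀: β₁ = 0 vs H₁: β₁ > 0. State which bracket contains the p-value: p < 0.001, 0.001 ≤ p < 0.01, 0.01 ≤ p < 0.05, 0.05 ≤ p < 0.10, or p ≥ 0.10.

t = 0.195 / 0.129 = 1.512.
df = n − k − 1 = 394 − 4 − 1 = 389.
One-sided p = P(T_{389} > t) ≈ 0.0657.
So 0.05 ≤ p < 0.10.

0.05 ≤ p < 0.10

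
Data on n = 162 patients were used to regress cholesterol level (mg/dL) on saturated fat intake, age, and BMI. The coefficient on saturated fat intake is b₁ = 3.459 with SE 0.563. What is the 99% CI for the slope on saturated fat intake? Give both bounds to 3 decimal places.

df = n − k − 1 = 162 − 3 − 1 = 158.
t* = t_{0.005, 158} = 2.607304.
Margin = t* × SE = 2.607304 × 0.563 = 1.46791.
CI: 3.459 ± 1.46791 → (1.991, 4.927).
With 99% confidence, each one-unit increase in saturated fat intake is associated with a change of between 1.991 and 4.927 mg/dL in cholesterol level, holding the other predictors fixed.

(1.991, 4.927)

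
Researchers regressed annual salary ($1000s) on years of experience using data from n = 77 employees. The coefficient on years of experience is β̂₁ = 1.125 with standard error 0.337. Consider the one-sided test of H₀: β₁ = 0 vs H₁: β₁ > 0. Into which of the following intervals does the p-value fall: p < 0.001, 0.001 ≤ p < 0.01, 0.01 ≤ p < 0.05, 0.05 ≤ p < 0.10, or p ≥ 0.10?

t = 1.125 / 0.337 = 3.338.
df = n − 2 = 77 − 2 = 75.
One-sided p = P(T_{75} > t) ≈ 0.0007.
So p < 0.001.

p < 0.001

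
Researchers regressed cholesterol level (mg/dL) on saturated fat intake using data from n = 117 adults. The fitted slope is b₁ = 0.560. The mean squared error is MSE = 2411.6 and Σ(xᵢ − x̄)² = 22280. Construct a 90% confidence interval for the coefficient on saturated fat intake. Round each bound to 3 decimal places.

SE(b₁) = √(MSE/Sₓₓ) = √(2411.6/22280) = 0.328999.
df = n − 2 = 115.
t* = t_{0.05, 115} = 1.658212.
Margin = t* × SE = 1.658212 × 0.328999 = 0.54555.
CI: 0.560 ± 0.54555 → (0.014, 1.106).
With 90% confidence, each one-unit increase in saturated fat intake is associated with a change of between 0.014 and 1.106 mg/dL in cholesterol level.

(0.014, 1.106)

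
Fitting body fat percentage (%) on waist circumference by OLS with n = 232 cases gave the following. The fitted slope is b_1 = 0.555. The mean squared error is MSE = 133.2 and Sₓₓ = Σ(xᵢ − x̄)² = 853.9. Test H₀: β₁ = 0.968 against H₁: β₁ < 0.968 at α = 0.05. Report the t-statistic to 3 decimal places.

t = -1.046

SE(b_1) = √(MSE/Sₓₓ) = √(133.2/853.9) = 0.394956.
t = (0.555 − 0.968) / 0.394956 = -1.046.
df = n − 2 = 230.
One-sided p ≈ 0.1484, which is ≥ 0.05, so fail to reject H₀.
The data do not give significant evidence that the true slope on waist circumference is below 0.968 % per unit.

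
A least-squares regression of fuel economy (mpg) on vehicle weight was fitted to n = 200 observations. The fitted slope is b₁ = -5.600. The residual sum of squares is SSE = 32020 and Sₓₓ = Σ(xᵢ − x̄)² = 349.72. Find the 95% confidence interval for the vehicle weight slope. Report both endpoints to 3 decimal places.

(-6.941, -4.259)

MSE = SSE/(n − 2) = 32020/198 = 161.717.
SE(b₁) = √(MSE/Sₓₓ) = √(161.717/349.72) = 0.680014.
df = n − 2 = 198.
t* = t_{0.025, 198} = 1.972017.
Margin = t* × SE = 1.972017 × 0.680014 = 1.34100.
CI: -5.600 ± 1.34100 → (-6.941, -4.259).
With 95% confidence, each one-unit increase in vehicle weight is associated with a change of between -6.941 and -4.259 mpg in fuel economy.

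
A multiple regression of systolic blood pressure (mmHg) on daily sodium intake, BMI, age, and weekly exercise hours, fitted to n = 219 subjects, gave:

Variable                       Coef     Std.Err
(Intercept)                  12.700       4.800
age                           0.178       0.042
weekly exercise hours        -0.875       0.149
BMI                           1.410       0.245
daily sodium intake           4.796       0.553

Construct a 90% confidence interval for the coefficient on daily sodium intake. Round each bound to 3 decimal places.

Read off: b = 4.796, SE = 0.553 for daily sodium intake.
df = n − k − 1 = 219 − 4 − 1 = 214.
t* = t_{0.05, 214} = 1.652005.
Margin = t* × SE = 1.652005 × 0.553 = 0.91356.
CI: 4.796 ± 0.91356 → (3.882, 5.710).

(3.882, 5.710)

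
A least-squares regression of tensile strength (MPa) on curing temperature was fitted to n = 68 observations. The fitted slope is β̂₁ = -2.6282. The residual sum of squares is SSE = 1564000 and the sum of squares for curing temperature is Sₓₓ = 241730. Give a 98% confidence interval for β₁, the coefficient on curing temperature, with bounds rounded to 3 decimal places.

MSE = SSE/(n − 2) = 1564000/66 = 23697.
SE(β̂₁) = √(MSE/Sₓₓ) = √(23697/241730) = 0.313099.
df = n − 2 = 66.
t* = t_{0.01, 66} = 2.384186.
Margin = t* × SE = 2.384186 × 0.313099 = 0.74649.
CI: -2.6282 ± 0.74649 → (-3.375, -1.882).
With 98% confidence, each one-unit increase in curing temperature is associated with a change of between -3.375 and -1.882 MPa in tensile strength.

(-3.375, -1.882)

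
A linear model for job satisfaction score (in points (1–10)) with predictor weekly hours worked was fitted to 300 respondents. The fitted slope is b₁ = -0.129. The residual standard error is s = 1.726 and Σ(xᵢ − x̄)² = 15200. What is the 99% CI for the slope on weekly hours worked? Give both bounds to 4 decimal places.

(-0.1653, -0.0927)

SE(b₁) = s/√Sₓₓ = 1.726/√15200 = 0.0139997.
df = n − 2 = 298.
t* = t_{0.005, 298} = 2.592428.
Margin = t* × SE = 2.592428 × 0.0139997 = 0.036293.
CI: -0.129 ± 0.036293 → (-0.1653, -0.0927).
With 99% confidence, each one-unit increase in weekly hours worked is associated with a change of between -0.1653 and -0.0927 points (1–10) in job satisfaction score.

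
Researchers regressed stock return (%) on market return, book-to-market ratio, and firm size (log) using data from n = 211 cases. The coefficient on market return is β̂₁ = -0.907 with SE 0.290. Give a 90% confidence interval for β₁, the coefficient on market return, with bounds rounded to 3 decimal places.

df = n − k − 1 = 211 − 3 − 1 = 207.
t* = t_{0.05, 207} = 1.652248.
Margin = t* × SE = 1.652248 × 0.290 = 0.47915.
CI: -0.907 ± 0.47915 → (-1.386, -0.428).
With 90% confidence, each one-unit increase in market return is associated with a change of between -1.386 and -0.428 % in stock return, holding the other predictors fixed.

(-1.386, -0.428)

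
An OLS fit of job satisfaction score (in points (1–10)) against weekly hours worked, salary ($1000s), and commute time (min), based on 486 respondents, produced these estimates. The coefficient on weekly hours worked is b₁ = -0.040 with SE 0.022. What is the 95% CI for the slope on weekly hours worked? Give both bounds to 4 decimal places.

df = n − k − 1 = 486 − 3 − 1 = 482.
t* = t_{0.025, 482} = 1.964898.
Margin = t* × SE = 1.964898 × 0.022 = 0.043228.
CI: -0.040 ± 0.043228 → (-0.0832, 0.0032).
With 95% confidence, each one-unit increase in weekly hours worked is associated with a change of between -0.0832 and 0.0032 points (1–10) in job satisfaction score, holding the other predictors fixed.

(-0.0832, 0.0032)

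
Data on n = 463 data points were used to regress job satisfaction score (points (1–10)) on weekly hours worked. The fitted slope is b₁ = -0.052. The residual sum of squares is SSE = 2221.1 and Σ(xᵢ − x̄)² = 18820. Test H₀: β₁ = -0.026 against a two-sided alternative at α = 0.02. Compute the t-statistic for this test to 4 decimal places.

MSE = SSE/(n − 2) = 2221.1/461 = 4.818.
SE(b₁) = √(MSE/Sₓₓ) = √(4.818/18820) = 0.0160001.
t = (-0.052 − (-0.026)) / 0.0160001 = -1.6250.
df = n − 2 = 461.
Two-sided p ≈ 0.1048, which is ≥ 0.02, so fail to reject H₀.
The data are consistent with a true slope of -0.026 points (1–10) per unit of weekly hours worked.

t = -1.6250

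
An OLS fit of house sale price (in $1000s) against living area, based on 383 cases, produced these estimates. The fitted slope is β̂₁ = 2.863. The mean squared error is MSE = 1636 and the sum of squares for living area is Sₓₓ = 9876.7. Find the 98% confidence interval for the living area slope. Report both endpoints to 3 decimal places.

(1.912, 3.814)

SE(β̂₁) = √(MSE/Sₓₓ) = √(1636/9876.7) = 0.406992.
df = n − 2 = 381.
t* = t_{0.01, 381} = 2.336175.
Margin = t* × SE = 2.336175 × 0.406992 = 0.95080.
CI: 2.863 ± 0.95080 → (1.912, 3.814).
With 98% confidence, each one-unit increase in living area is associated with a change of between 1.912 and 3.814 $1000s in house sale price.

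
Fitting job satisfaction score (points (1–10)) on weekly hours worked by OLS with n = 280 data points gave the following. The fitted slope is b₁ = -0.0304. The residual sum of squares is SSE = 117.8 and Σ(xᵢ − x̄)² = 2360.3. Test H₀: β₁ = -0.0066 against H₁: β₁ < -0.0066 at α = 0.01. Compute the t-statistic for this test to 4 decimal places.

t = -1.7763

MSE = SSE/(n − 2) = 117.8/278 = 0.423741.
SE(b₁) = √(MSE/Sₓₓ) = √(0.423741/2360.3) = 0.0133988.
t = (-0.0304 − (-0.0066)) / 0.0133988 = -1.7763.
df = n − 2 = 278.
One-sided p ≈ 0.0384, which is ≥ 0.01, so fail to reject H₀.
The data do not give significant evidence that the true slope on weekly hours worked is below -0.0066 points (1–10) per unit.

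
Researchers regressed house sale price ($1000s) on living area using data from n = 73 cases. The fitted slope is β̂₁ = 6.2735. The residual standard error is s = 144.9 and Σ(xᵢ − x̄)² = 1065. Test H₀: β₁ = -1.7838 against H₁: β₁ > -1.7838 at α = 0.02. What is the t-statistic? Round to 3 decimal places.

SE(β̂₁) = s/√Sₓₓ = 144.9/√1065 = 4.44011.
t = (6.2735 − (-1.7838)) / 4.44011 = 1.815.
df = n − 2 = 71.
One-sided p ≈ 0.0369, which is ≥ 0.02, so fail to reject H₀.
The data do not give significant evidence that the true slope on living area exceeds -1.7838 $1000s per unit.

t = 1.815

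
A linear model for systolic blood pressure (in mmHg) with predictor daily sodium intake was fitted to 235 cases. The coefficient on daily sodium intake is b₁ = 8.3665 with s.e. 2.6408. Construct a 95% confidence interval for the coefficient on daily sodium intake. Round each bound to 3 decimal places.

(3.164, 13.569)

df = n − 2 = 235 − 2 = 233.
t* = t_{0.025, 233} = 1.970198.
Margin = t* × SE = 1.970198 × 2.6408 = 5.20290.
CI: 8.3665 ± 5.20290 → (3.164, 13.569).
With 95% confidence, each one-unit increase in daily sodium intake is associated with a change of between 3.164 and 13.569 mmHg in systolic blood pressure.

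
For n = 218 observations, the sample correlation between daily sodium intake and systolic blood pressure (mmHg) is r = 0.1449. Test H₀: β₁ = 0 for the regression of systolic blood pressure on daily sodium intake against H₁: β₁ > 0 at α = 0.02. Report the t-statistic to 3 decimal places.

t = 2.152

t = r·√(n − 2)/√(1 − r²) = 0.1449·√216/√0.979004 = 2.152.
df = n − 2 = 216.
One-sided p ≈ 0.0162, which is < 0.02, so reject H₀.
There is evidence of a linear association between daily sodium intake and systolic blood pressure.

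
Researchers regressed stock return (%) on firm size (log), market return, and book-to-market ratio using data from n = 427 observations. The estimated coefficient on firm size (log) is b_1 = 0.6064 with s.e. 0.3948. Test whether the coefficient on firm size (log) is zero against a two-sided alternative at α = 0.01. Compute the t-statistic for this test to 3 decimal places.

H₀: β₁ = 0 vs H₁: β₁ ≠ 0.
t = (b_1 − β₁⁰)/SE = 0.6064 / 0.3948 = 1.536.
df = n − k − 1 = 427 − 3 − 1 = 423.
Two-sided p ≈ 0.1253, which is ≥ 0.01, so fail to reject H₀.
The data do not give significant evidence of an association between firm size (log) and stock return, after adjusting for the other predictors.

t = 1.536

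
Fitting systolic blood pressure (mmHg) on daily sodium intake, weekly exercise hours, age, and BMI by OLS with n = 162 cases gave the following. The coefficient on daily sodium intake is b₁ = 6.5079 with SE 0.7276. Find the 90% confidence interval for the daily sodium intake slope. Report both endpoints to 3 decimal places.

df = n − k − 1 = 162 − 4 − 1 = 157.
t* = t_{0.05, 157} = 1.654617.
Margin = t* × SE = 1.654617 × 0.7276 = 1.20390.
CI: 6.5079 ± 1.20390 → (5.304, 7.712).
With 90% confidence, each one-unit increase in daily sodium intake is associated with a change of between 5.304 and 7.712 mmHg in systolic blood pressure, holding the other predictors fixed.

(5.304, 7.712)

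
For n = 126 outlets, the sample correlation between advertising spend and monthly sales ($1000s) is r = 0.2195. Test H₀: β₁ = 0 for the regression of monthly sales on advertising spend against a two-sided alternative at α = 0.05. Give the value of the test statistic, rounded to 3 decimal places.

t = 2.505

t = r·√(n − 2)/√(1 − r²) = 0.2195·√124/√0.95182 = 2.505.
df = n − 2 = 124.
Two-sided p ≈ 0.0135, which is < 0.05, so reject H₀.
There is evidence of a linear association between advertising spend and monthly sales.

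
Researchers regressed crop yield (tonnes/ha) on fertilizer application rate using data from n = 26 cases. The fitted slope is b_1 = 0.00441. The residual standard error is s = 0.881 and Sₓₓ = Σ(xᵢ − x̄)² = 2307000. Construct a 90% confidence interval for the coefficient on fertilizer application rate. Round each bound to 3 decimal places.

(0.003, 0.005)

SE(b_1) = s/√Sₓₓ = 0.881/√2307000 = 0.000580032.
df = n − 2 = 24.
t* = t_{0.05, 24} = 1.710882.
Margin = t* × SE = 1.710882 × 0.000580032 = 0.00099.
CI: 0.00441 ± 0.00099 → (0.003, 0.005).
With 90% confidence, each one-unit increase in fertilizer application rate is associated with a change of between 0.003 and 0.005 tonnes/ha in crop yield.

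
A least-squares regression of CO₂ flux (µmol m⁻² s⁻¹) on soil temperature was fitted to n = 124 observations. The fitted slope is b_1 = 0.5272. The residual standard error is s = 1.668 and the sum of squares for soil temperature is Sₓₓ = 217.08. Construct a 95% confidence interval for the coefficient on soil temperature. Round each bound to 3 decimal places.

SE(b_1) = s/√Sₓₓ = 1.668/√217.08 = 0.11321.
df = n − 2 = 122.
t* = t_{0.025, 122} = 1.9796.
Margin = t* × SE = 1.9796 × 0.11321 = 0.22411.
CI: 0.5272 ± 0.22411 → (0.303, 0.751).
With 95% confidence, each one-unit increase in soil temperature is associated with a change of between 0.303 and 0.751 µmol m⁻² s⁻¹ in CO₂ flux.

(0.303, 0.751)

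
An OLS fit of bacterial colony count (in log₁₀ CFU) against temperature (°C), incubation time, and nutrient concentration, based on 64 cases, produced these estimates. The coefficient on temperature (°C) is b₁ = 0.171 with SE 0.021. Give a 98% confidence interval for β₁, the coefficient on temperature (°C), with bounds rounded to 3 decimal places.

df = n − k − 1 = 64 − 3 − 1 = 60.
t* = t_{0.01, 60} = 2.390119.
Margin = t* × SE = 2.390119 × 0.021 = 0.05019.
CI: 0.171 ± 0.05019 → (0.121, 0.221).
With 98% confidence, each one-unit increase in temperature (°C) is associated with a change of between 0.121 and 0.221 log₁₀ CFU in bacterial colony count, holding the other predictors fixed.

(0.121, 0.221)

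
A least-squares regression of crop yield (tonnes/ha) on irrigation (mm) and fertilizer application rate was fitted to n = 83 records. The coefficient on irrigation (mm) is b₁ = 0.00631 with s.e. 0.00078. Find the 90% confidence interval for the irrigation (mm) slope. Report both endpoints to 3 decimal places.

(0.005, 0.008)

df = n − k − 1 = 83 − 2 − 1 = 80.
t* = t_{0.05, 80} = 1.664125.
Margin = t* × SE = 1.664125 × 0.00078 = 0.00130.
CI: 0.00631 ± 0.00130 → (0.005, 0.008).
With 90% confidence, each one-unit increase in irrigation (mm) is associated with a change of between 0.005 and 0.008 tonnes/ha in crop yield, holding the other predictors fixed.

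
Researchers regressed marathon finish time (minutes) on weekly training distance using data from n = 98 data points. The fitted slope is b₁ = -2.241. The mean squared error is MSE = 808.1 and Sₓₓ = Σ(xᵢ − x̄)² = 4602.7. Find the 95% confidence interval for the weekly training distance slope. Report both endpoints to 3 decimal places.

SE(b₁) = √(MSE/Sₓₓ) = √(808.1/4602.7) = 0.419012.
df = n − 2 = 96.
t* = t_{0.025, 96} = 1.984984.
Margin = t* × SE = 1.984984 × 0.419012 = 0.83173.
CI: -2.241 ± 0.83173 → (-3.073, -1.409).
With 95% confidence, each one-unit increase in weekly training distance is associated with a change of between -3.073 and -1.409 minutes in marathon finish time.

(-3.073, -1.409)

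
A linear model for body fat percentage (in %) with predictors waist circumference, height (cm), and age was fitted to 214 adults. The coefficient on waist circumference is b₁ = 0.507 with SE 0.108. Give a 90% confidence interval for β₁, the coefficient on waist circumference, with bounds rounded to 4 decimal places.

(0.3286, 0.6854)

df = n − k − 1 = 214 − 3 − 1 = 210.
t* = t_{0.05, 210} = 1.652142.
Margin = t* × SE = 1.652142 × 0.108 = 0.178431.
CI: 0.507 ± 0.178431 → (0.3286, 0.6854).
With 90% confidence, each one-unit increase in waist circumference is associated with a change of between 0.3286 and 0.6854 % in body fat percentage, holding the other predictors fixed.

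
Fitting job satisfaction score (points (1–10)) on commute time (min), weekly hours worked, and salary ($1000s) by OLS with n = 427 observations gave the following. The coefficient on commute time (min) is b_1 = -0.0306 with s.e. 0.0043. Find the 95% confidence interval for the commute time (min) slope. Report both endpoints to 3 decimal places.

(-0.039, -0.022)

df = n − k − 1 = 427 − 3 − 1 = 423.
t* = t_{0.025, 423} = 1.965588.
Margin = t* × SE = 1.965588 × 0.0043 = 0.00845.
CI: -0.0306 ± 0.00845 → (-0.039, -0.022).
With 95% confidence, each one-unit increase in commute time (min) is associated with a change of between -0.039 and -0.022 points (1–10) in job satisfaction score, holding the other predictors fixed.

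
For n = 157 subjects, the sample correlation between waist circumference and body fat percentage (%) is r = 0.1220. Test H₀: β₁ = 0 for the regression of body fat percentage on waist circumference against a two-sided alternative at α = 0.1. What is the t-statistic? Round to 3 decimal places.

t = r·√(n − 2)/√(1 − r²) = 0.1220·√155/√0.985116 = 1.530.
df = n − 2 = 155.
Two-sided p ≈ 0.1280, which is ≥ 0.1, so fail to reject H₀.
The data do not give significant evidence of a linear association between waist circumference and body fat percentage.

t = 1.530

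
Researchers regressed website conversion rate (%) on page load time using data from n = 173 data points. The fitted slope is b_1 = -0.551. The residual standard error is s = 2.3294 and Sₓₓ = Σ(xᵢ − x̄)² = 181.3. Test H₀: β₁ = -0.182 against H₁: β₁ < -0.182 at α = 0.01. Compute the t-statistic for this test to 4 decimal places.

t = -2.1330

SE(b_1) = s/√Sₓₓ = 2.3294/√181.3 = 0.173.
t = (-0.551 − (-0.182)) / 0.173 = -2.1330.
df = n − 2 = 171.
One-sided p ≈ 0.0172, which is ≥ 0.01, so fail to reject H₀.
The data do not give significant evidence that the true slope on page load time is below -0.182 % per unit.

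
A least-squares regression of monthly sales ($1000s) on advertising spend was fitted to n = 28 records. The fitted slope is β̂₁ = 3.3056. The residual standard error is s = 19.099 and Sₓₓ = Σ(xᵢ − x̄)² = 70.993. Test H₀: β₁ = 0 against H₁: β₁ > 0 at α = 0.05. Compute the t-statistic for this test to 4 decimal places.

SE(β̂₁) = s/√Sₓₓ = 19.099/√70.993 = 2.26675.
t = 3.3056 / 2.26675 = 1.4583.
df = n − 2 = 26.
One-sided p ≈ 0.0784, which is ≥ 0.05, so fail to reject H₀.
The data do not give significant evidence that the true slope on advertising spend is positive.

t = 1.4583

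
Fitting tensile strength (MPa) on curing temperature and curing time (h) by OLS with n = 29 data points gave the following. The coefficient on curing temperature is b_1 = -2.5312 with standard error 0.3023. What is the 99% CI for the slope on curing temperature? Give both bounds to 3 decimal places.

(-3.371, -1.691)

df = n − k − 1 = 29 − 2 − 1 = 26.
t* = t_{0.005, 26} = 2.778715.
Margin = t* × SE = 2.778715 × 0.3023 = 0.84001.
CI: -2.5312 ± 0.84001 → (-3.371, -1.691).
With 99% confidence, each one-unit increase in curing temperature is associated with a change of between -3.371 and -1.691 MPa in tensile strength, holding the other predictors fixed.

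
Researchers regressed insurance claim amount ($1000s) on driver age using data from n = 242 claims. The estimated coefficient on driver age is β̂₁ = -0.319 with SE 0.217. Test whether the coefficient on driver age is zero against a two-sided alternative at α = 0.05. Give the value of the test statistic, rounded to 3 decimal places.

t = -1.470

H₀: β₁ = 0 vs H₁: β₁ ≠ 0.
t = (β̂₁ − β₁⁰)/SE = -0.319 / 0.217 = -1.470.
df = n − 2 = 242 − 2 = 240.
Two-sided p ≈ 0.1429, which is ≥ 0.05, so fail to reject H₀.
The data do not give significant evidence of an association between driver age and insurance claim amount.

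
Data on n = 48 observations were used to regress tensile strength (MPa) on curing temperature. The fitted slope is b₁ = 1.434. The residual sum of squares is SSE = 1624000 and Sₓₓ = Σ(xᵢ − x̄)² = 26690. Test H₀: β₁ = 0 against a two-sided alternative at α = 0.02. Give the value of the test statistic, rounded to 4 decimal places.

MSE = SSE/(n − 2) = 1624000/46 = 35304.3.
SE(b₁) = √(MSE/Sₓₓ) = √(35304.3/26690) = 1.15011.
t = 1.434 / 1.15011 = 1.2468.
df = n − 2 = 46.
Two-sided p ≈ 0.2188, which is ≥ 0.02, so fail to reject H₀.
The data do not give significant evidence of an association between curing temperature and tensile strength.

t = 1.2468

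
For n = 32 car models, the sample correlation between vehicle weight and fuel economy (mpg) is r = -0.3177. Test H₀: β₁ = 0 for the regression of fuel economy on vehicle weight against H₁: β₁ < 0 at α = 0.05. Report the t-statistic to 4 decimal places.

t = -1.8352

t = r·√(n − 2)/√(1 − r²) = -0.3177·√30/√0.899067 = -1.8352.
df = n − 2 = 30.
One-sided p ≈ 0.0382, which is < 0.05, so reject H₀.
There is evidence of a linear association between vehicle weight and fuel economy.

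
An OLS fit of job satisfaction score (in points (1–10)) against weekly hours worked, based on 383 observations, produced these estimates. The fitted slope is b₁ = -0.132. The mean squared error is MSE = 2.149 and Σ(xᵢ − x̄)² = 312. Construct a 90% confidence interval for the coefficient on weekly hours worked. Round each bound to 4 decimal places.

SE(b₁) = √(MSE/Sₓₓ) = √(2.149/312) = 0.0829929.
df = n − 2 = 381.
t* = t_{0.05, 381} = 1.648863.
Margin = t* × SE = 1.648863 × 0.0829929 = 0.136844.
CI: -0.132 ± 0.136844 → (-0.2688, 0.0048).
With 90% confidence, each one-unit increase in weekly hours worked is associated with a change of between -0.2688 and 0.0048 points (1–10) in job satisfaction score.

(-0.2688, 0.0048)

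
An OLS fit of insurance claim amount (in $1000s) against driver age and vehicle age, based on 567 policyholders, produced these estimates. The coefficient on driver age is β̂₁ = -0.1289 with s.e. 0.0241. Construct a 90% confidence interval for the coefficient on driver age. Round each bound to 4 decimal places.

df = n − k − 1 = 567 − 2 − 1 = 564.
t* = t_{0.05, 564} = 1.64756.
Margin = t* × SE = 1.64756 × 0.0241 = 0.039706.
CI: -0.1289 ± 0.039706 → (-0.1686, -0.0892).
With 90% confidence, each one-unit increase in driver age is associated with a change of between -0.1686 and -0.0892 $1000s in insurance claim amount, holding the other predictors fixed.

(-0.1686, -0.0892)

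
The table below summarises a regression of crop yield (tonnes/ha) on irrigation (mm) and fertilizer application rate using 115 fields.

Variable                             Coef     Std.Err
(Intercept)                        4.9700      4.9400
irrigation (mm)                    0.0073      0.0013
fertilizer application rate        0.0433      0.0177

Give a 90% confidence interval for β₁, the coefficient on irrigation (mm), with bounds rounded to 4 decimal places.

Read off: b = 0.0073, SE = 0.0013 for irrigation (mm).
df = n − k − 1 = 115 − 2 − 1 = 112.
t* = t_{0.05, 112} = 1.658573.
Margin = t* × SE = 1.658573 × 0.0013 = 0.002156.
CI: 0.0073 ± 0.002156 → (0.0051, 0.0095).

(0.0051, 0.0095)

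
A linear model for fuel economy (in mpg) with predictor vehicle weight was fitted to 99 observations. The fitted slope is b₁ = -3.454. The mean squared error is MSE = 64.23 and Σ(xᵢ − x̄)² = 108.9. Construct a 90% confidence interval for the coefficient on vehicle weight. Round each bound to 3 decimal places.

(-4.729, -2.179)

SE(b₁) = √(MSE/Sₓₓ) = √(64.23/108.9) = 0.767989.
df = n − 2 = 97.
t* = t_{0.05, 97} = 1.660715.
Margin = t* × SE = 1.660715 × 0.767989 = 1.27541.
CI: -3.454 ± 1.27541 → (-4.729, -2.179).
With 90% confidence, each one-unit increase in vehicle weight is associated with a change of between -4.729 and -2.179 mpg in fuel economy.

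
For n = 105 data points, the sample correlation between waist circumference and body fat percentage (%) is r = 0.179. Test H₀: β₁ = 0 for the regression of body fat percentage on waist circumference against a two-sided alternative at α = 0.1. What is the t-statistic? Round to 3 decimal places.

t = 1.846

t = r·√(n − 2)/√(1 − r²) = 0.179·√103/√0.967959 = 1.846.
df = n − 2 = 103.
Two-sided p ≈ 0.0677, which is < 0.1, so reject H₀.
There is evidence of a linear association between waist circumference and body fat percentage.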